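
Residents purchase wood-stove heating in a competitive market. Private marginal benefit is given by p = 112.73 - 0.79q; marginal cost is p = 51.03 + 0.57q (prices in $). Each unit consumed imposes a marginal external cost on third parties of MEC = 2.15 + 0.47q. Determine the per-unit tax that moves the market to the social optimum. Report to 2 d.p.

Social marginal benefit = demand − MEC = 110.58 - 1.26q.
Set SMB = MC: 110.58 - 1.26q = 51.03 + 0.57q → q* = 32.5410.
The Pigouvian tax equals MEC at q*: 2.15 + 0.47×32.5410 = 17.4443.

tax = $17.44 per unit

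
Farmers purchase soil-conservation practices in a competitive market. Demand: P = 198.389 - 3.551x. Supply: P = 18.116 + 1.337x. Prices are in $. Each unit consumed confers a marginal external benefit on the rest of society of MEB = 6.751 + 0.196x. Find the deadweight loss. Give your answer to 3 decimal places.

Market equilibrium (private): 18.116 + 1.337x = 198.389 - 3.551x → x_m = 36.8807.
Social marginal benefit = demand + MEB = 205.140 - 3.355x.
Set SMB = MC: 205.140 - 3.355x = 18.116 + 1.337x → x* = 39.8602.
The loss is the area between SMB and MC from x* to x_m; with linear curves that's a triangle of height MEB(x_m).
DWL = ½ × 2.9795 × 13.9796 = 20.8261.

DWL = $20.826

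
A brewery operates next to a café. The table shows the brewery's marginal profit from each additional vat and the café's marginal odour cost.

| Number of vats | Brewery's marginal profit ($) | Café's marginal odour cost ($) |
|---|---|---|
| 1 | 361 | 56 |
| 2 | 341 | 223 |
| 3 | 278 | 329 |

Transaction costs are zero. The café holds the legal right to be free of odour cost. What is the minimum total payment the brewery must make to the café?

Efficient level: marginal profit ≥ marginal odour cost through level 2, so k* = 2.
With the café holding the right, the brewery must at least compensate total damage at k*: 56 + 223 = 279.

$279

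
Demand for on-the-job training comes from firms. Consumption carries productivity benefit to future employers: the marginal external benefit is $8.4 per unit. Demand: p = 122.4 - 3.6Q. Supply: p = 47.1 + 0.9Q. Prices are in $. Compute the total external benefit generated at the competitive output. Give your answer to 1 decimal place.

$140.6

Market equilibrium (private): 47.1 + 0.9Q = 122.4 - 3.6Q → Q_m = 16.7333.
Total external benefit = MEB × Q_m = 8.4 × 16.7333 = 140.5597.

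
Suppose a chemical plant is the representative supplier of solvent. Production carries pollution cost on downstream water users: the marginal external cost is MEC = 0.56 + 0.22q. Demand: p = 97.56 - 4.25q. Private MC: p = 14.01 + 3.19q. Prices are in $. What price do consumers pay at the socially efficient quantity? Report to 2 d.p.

Social marginal cost = private MC + MEC = 14.57 + 3.41q.
Set SMC = demand: 14.57 + 3.41q = 97.56 - 4.25q → q* = 10.8342.
Consumer price on the demand curve at q*: 97.56 − 4.25×10.8342 = 51.5147.

P = $51.51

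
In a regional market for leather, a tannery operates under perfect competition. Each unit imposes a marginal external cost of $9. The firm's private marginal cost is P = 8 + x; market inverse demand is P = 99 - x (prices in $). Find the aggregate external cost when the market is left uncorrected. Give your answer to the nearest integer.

Market equilibrium (private): 8 + x = 99 - x → x_m = 45.5000.
Total external cost = MEC × x_m = 9 × 45.5000 = 409.5000.

$410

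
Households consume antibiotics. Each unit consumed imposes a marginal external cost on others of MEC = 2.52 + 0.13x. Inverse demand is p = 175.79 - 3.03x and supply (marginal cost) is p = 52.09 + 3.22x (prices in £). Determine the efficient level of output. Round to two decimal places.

x* = 18.99

Social marginal benefit = demand − MEC = 173.27 - 3.16x.
Set SMB = MC: 173.27 - 3.16x = 52.09 + 3.22x → x* = 18.9937.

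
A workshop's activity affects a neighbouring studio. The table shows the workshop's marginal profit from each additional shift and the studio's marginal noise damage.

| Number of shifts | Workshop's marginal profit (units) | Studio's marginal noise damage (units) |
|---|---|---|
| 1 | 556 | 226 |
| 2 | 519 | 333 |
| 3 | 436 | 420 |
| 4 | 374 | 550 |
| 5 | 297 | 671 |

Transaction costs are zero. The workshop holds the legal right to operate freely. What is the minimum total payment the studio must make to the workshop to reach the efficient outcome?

Left alone the workshop would choose level 5 (marginal profit stays positive).
Efficient level: k* = 3 (marginal profit ≥ marginal noise damage through 3).
The studio must at least cover the workshop's forgone profit from cutting 5→3: 374 + 297 = 671.

671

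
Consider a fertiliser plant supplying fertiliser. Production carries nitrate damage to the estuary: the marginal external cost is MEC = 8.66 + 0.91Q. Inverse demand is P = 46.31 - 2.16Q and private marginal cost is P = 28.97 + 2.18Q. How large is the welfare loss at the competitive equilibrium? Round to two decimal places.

Market equilibrium (private): 28.97 + 2.18Q = 46.31 - 2.16Q → Q_m = 3.9954.
Social marginal cost = private MC + MEC = 37.63 + 3.09Q.
Set SMC = demand: 37.63 + 3.09Q = 46.31 - 2.16Q → Q* = 1.6533.
Height of the DWL triangle at Q_m is SMC(Q_m) − demand(Q_m) = MEC(Q_m) = 12.2958.
DWL = ½ × 2.3421 × 12.2958 = 14.3990.

DWL = 14.40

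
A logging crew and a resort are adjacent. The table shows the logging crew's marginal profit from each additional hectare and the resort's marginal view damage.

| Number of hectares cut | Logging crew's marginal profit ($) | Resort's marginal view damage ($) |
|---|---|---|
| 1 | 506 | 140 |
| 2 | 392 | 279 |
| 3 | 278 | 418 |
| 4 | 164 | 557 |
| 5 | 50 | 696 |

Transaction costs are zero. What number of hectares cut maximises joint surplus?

Bargaining reaches the level where marginal profit last exceeds marginal view damage.
That holds through level 2 (392 ≥ 279) but not at 3 (278 < 418).

2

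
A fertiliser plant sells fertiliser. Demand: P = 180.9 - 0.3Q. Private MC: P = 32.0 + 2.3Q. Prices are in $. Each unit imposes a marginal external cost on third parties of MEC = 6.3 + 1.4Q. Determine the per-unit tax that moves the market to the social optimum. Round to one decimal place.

Social marginal cost = private MC + MEC = 38.3 + 3.7Q.
Set SMC = demand: 38.3 + 3.7Q = 180.9 - 0.3Q → Q* = 35.6500.
The Pigouvian tax equals MEC at Q*: 6.3 + 1.4×35.6500 = 56.2100.

tax = $56.2 per unit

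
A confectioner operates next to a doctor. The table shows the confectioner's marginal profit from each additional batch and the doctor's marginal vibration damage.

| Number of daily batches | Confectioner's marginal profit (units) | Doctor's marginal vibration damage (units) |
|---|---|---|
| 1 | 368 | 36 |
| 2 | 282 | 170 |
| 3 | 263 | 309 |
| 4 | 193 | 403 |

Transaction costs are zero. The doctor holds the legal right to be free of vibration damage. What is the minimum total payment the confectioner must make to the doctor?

Efficient level: marginal profit ≥ marginal vibration damage through level 2, so k* = 2.
With the doctor holding the right, the confectioner must at least compensate total damage at k*: 36 + 170 = 206.

206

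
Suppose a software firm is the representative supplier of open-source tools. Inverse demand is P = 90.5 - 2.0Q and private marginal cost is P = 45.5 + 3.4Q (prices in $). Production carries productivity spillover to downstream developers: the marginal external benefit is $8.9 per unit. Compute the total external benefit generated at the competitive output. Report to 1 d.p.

Market equilibrium (private): 45.5 + 3.4Q = 90.5 - 2.0Q → Q_m = 8.3333.
Total external benefit = MEB × Q_m = 8.9 × 8.3333 = 74.1664.

$74.2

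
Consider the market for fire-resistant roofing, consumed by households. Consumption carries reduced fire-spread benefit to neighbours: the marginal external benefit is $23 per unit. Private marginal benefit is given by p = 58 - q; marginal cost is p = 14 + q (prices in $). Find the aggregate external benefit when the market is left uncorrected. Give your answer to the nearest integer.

Market equilibrium (private): 14 + q = 58 - q → q_m = 22.0000.
Total external benefit = MEB × q_m = 23 × 22.0000 = 506.0000.

$506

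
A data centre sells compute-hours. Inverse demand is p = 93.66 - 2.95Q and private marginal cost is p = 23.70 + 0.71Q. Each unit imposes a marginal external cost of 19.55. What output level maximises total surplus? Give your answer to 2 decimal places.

Social marginal cost = private MC + MEC = 43.25 + 0.71Q.
Set SMC = demand: 43.25 + 0.71Q = 93.66 - 2.95Q → Q* = 13.7732.

Q* = 13.77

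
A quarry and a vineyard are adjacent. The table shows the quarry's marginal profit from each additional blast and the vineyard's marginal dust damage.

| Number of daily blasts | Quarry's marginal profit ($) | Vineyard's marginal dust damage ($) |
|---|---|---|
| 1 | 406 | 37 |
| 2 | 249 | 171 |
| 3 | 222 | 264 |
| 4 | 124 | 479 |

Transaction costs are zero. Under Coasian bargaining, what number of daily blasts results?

Bargaining reaches the level where marginal profit last exceeds marginal dust damage.
That holds through level 2 (249 ≥ 171) but not at 3 (222 < 264).

2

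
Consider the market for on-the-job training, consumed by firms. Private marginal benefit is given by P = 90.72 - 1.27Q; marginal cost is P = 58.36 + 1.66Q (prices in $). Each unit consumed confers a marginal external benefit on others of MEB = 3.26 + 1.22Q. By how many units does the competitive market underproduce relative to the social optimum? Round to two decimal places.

9.79 units

Market equilibrium (private): 58.36 + 1.66Q = 90.72 - 1.27Q → Q_m = 11.0444.
Social marginal benefit = demand + MEB = 93.98 - 0.05Q.
Set SMB = MC: 93.98 - 0.05Q = 58.36 + 1.66Q → Q* = 20.8304.
Gap = |11.0444 − 20.8304| = 9.7860.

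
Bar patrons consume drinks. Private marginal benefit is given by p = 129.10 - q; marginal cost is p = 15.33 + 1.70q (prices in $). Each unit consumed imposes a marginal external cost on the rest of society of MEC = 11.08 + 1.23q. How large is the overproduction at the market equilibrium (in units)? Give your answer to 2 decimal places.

16.01 units

Market equilibrium (private): 15.33 + 1.70q = 129.10 - q → q_m = 42.1370.
Social marginal benefit = demand − MEC = 118.02 - 2.23q.
Set SMB = MC: 118.02 - 2.23q = 15.33 + 1.70q → q* = 26.1298.
Gap = |42.1370 − 26.1298| = 16.0072.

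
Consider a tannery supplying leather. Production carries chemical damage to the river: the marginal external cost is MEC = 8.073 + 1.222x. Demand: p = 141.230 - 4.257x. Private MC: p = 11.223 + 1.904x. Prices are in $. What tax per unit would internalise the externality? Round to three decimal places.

Social marginal cost = private MC + MEC = 19.296 + 3.126x.
Set SMC = demand: 19.296 + 3.126x = 141.230 - 4.257x → x* = 16.5155.
The Pigouvian tax equals MEC at x*: 8.073 + 1.222×16.5155 = 28.2549.

tax = $28.255 per unit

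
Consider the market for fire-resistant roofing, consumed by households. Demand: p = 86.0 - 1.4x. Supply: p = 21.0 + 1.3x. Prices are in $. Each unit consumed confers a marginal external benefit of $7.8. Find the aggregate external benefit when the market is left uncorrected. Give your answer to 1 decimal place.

$187.8

Market equilibrium (private): 21.0 + 1.3x = 86.0 - 1.4x → x_m = 24.0741.
Total external benefit = MEB × x_m = 7.8 × 24.0741 = 187.7780.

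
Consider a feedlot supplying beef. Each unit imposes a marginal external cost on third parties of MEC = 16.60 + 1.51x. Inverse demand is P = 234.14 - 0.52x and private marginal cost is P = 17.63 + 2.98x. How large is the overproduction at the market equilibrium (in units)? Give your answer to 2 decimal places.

21.96 units

Market equilibrium (private): 17.63 + 2.98x = 234.14 - 0.52x → x_m = 61.8600.
Social marginal cost = private MC + MEC = 34.23 + 4.49x.
Set SMC = demand: 34.23 + 4.49x = 234.14 - 0.52x → x* = 39.9022.
Gap = |61.8600 − 39.9022| = 21.9578.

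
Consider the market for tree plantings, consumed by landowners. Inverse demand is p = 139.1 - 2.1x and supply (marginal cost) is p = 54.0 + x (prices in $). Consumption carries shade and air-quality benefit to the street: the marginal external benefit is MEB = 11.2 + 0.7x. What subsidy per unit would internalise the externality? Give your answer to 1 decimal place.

subsidy = $39.3 per unit

Social marginal benefit = demand + MEB = 150.3 - 1.4x.
Set SMB = MC: 150.3 - 1.4x = 54.0 + x → x* = 40.1250.
The Pigouvian subsidy equals MEB at x*: 11.2 + 0.7×40.1250 = 39.2875.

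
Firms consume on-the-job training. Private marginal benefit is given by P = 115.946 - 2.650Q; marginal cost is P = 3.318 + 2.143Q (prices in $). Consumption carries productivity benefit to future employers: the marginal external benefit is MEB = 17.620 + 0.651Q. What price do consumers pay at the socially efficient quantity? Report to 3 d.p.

Social marginal benefit = demand + MEB = 133.566 - 1.999Q.
Set SMB = MC: 133.566 - 1.999Q = 3.318 + 2.143Q → Q* = 31.4457.
Consumer price on the demand curve at Q*: 115.946 − 2.650×31.4457 = 32.6149.

P = $32.615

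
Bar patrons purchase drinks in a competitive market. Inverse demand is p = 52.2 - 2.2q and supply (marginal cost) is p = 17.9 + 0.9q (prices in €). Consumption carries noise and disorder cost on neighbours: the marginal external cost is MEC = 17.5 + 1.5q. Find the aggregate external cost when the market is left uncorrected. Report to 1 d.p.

€285.4

Market equilibrium (private): 17.9 + 0.9q = 52.2 - 2.2q → q_m = 11.0645.
Total external cost = ∫₀^{q_m} (17.5 + 1.5q) dq = 17.5×11.0645 + ½×1.5×11.0645² = 285.4461.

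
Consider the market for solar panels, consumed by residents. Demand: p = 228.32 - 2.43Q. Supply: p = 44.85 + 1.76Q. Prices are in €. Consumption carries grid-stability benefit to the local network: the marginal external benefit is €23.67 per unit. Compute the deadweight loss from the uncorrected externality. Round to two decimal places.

Market equilibrium (private): 44.85 + 1.76Q = 228.32 - 2.43Q → Q_m = 43.7876.
Social marginal benefit = demand + MEB = 251.99 - 2.43Q.
Set SMB = MC: 251.99 - 2.43Q = 44.85 + 1.76Q → Q* = 49.4368.
The loss is the area between SMB and MC from Q* to Q_m; with linear curves that's a triangle of height MEB(Q_m).
DWL = ½ × 5.6492 × 23.6700 = 66.8583.

DWL = €66.86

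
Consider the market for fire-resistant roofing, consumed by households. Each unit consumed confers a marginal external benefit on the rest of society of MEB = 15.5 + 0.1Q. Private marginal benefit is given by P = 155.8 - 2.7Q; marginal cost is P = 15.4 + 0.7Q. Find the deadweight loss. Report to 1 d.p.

Market equilibrium (private): 15.4 + 0.7Q = 155.8 - 2.7Q → Q_m = 41.2941.
Social marginal benefit = demand + MEB = 171.3 - 2.6Q.
Set SMB = MC: 171.3 - 2.6Q = 15.4 + 0.7Q → Q* = 47.2424.
Between Q* and Q_m the wedge SMB − MC runs linearly from 0 to MEB(Q_m), so the loss is a triangle.
DWL = ½ × 5.9483 × 19.6294 = 58.3808.

DWL = 58.4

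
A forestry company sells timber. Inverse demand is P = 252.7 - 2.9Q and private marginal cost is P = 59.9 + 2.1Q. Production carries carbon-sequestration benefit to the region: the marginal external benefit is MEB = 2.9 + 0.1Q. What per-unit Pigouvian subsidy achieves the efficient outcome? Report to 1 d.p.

subsidy = 6.9 per unit

Social marginal cost = private MC − MEB = 57.0 + 2.0Q.
Set SMC = demand: 57.0 + 2.0Q = 252.7 - 2.9Q → Q* = 39.9388.
The Pigouvian subsidy equals MEB at Q*: 2.9 + 0.1×39.9388 = 6.8939.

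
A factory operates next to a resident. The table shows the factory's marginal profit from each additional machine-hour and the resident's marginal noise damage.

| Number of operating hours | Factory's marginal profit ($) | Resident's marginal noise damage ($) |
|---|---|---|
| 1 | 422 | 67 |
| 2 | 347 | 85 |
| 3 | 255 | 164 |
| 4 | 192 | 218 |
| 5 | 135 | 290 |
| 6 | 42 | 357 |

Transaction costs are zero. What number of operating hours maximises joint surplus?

3

Bargaining reaches the level where marginal profit last exceeds marginal noise damage.
That holds through level 3 (255 ≥ 164) but not at 4 (192 < 218).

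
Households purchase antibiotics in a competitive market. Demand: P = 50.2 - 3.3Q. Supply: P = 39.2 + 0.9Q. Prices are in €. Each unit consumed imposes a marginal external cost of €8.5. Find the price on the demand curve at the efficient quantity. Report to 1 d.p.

P = €48.2

Social marginal benefit = demand − MEC = 41.7 - 3.3Q.
Set SMB = MC: 41.7 - 3.3Q = 39.2 + 0.9Q → Q* = 0.5952.
Consumer price on the demand curve at Q*: 50.2 − 3.3×0.5952 = 48.2358.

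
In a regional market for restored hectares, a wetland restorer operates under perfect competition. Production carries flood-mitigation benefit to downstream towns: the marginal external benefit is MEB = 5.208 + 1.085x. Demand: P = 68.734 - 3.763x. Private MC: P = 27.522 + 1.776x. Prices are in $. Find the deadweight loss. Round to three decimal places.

Market equilibrium (private): 27.522 + 1.776x = 68.734 - 3.763x → x_m = 7.4403.
Social marginal cost = private MC − MEB = 22.314 + 0.691x.
Set SMC = demand: 22.314 + 0.691x = 68.734 - 3.763x → x* = 10.4221.
The welfare-loss triangle has base |x_m − x*| and height MEB(x_m) (the vertical gap between SMC and demand is zero at x* and MEB at x_m).
DWL = ½ × 2.9818 × 13.2808 = 19.8003.

DWL = $19.800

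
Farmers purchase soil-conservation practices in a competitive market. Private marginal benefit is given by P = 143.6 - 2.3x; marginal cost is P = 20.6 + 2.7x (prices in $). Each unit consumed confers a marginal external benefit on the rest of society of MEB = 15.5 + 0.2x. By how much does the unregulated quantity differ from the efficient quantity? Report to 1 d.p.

4.3 units

Market equilibrium (private): 20.6 + 2.7x = 143.6 - 2.3x → x_m = 24.6000.
Social marginal benefit = demand + MEB = 159.1 - 2.1x.
Set SMB = MC: 159.1 - 2.1x = 20.6 + 2.7x → x* = 28.8542.
Gap = |24.6000 − 28.8542| = 4.2542.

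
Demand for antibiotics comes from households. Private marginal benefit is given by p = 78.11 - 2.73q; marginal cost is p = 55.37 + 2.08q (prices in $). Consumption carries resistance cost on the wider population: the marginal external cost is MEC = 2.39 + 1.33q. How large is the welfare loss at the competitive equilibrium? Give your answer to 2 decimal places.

Market equilibrium (private): 55.37 + 2.08q = 78.11 - 2.73q → q_m = 4.7277.
Social marginal benefit = demand − MEC = 75.72 - 4.06q.
Set SMB = MC: 75.72 - 4.06q = 55.37 + 2.08q → q* = 3.3143.
Height of the DWL triangle at q_m is MC(q_m) − SMB(q_m) = MEC(q_m) = 8.6778.
DWL = ½ × 1.4134 × 8.6778 = 6.1326.

DWL = $6.13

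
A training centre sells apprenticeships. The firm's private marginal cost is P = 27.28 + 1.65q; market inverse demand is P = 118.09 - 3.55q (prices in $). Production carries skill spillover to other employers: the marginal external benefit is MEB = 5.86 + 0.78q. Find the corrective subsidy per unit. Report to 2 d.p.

subsidy = $22.92 per unit

Social marginal cost = private MC − MEB = 21.42 + 0.87q.
Set SMC = demand: 21.42 + 0.87q = 118.09 - 3.55q → q* = 21.8710.
The Pigouvian subsidy equals MEB at q*: 5.86 + 0.78×21.8710 = 22.9194.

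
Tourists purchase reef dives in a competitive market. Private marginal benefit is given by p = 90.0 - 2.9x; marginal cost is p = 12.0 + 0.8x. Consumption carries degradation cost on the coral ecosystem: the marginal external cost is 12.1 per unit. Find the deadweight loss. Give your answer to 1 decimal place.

Market equilibrium (private): 12.0 + 0.8x = 90.0 - 2.9x → x_m = 21.0811.
Social marginal benefit = demand − MEC = 77.9 - 2.9x.
Set SMB = MC: 77.9 - 2.9x = 12.0 + 0.8x → x* = 17.8108.
Height of the DWL triangle at x_m is MC(x_m) − SMB(x_m) = MEC(x_m) = 12.1000.
DWL = ½ × 3.2703 × 12.1000 = 19.7853.

DWL = 19.8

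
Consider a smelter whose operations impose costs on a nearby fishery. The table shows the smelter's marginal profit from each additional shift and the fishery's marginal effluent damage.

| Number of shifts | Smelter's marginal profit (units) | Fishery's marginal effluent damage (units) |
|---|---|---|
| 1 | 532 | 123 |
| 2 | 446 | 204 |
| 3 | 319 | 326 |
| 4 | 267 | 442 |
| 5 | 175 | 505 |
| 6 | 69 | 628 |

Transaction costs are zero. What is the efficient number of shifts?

2

Bargaining reaches the level where marginal profit last exceeds marginal effluent damage.
That holds through level 2 (446 ≥ 204) but not at 3 (319 < 326).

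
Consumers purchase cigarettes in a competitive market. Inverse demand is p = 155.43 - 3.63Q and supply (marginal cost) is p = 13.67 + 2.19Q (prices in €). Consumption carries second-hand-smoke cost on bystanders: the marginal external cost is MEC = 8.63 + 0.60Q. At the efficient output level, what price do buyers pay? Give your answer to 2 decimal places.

P = €80.16

Social marginal benefit = demand − MEC = 146.80 - 4.23Q.
Set SMB = MC: 146.80 - 4.23Q = 13.67 + 2.19Q → Q* = 20.7368.
Consumer price on the demand curve at Q*: 155.43 − 3.63×20.7368 = 80.1554.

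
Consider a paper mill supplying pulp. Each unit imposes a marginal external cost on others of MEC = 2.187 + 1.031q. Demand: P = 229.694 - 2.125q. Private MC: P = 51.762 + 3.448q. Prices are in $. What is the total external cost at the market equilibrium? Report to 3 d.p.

$595.308

Market equilibrium (private): 51.762 + 3.448q = 229.694 - 2.125q → q_m = 31.9275.
Total external cost = ∫₀^{q_m} (2.187 + 1.031q) dq = 2.187×31.9275 + ½×1.031×31.9275² = 595.3082.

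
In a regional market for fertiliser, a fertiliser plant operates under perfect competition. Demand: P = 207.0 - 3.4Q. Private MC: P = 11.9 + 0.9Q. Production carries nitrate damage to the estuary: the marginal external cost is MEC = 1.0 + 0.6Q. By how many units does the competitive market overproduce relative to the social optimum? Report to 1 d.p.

5.8 units

Market equilibrium (private): 11.9 + 0.9Q = 207.0 - 3.4Q → Q_m = 45.3721.
Social marginal cost = private MC + MEC = 12.9 + 1.5Q.
Set SMC = demand: 12.9 + 1.5Q = 207.0 - 3.4Q → Q* = 39.6122.
Gap = |45.3721 − 39.6122| = 5.7599.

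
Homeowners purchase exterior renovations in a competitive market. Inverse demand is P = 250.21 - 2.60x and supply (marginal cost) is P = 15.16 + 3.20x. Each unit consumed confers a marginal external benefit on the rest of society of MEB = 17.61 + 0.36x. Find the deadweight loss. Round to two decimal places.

Market equilibrium (private): 15.16 + 3.20x = 250.21 - 2.60x → x_m = 40.5259.
Social marginal benefit = demand + MEB = 267.82 - 2.24x.
Set SMB = MC: 267.82 - 2.24x = 15.16 + 3.20x → x* = 46.4449.
The loss is the area between SMB and MC from x* to x_m; with linear curves that's a triangle of height MEB(x_m).
DWL = ½ × 5.9190 × 32.1993 = 95.2938.

DWL = 95.29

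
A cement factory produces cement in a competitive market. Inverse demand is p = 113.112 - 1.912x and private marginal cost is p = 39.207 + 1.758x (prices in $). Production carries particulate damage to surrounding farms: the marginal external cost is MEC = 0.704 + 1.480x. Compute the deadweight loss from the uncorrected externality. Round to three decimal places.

Market equilibrium (private): 39.207 + 1.758x = 113.112 - 1.912x → x_m = 20.1376.
Social marginal cost = private MC + MEC = 39.911 + 3.238x.
Set SMC = demand: 39.911 + 3.238x = 113.112 - 1.912x → x* = 14.2138.
The loss is the area between SMC and demand from x* to x_m; with linear curves that's a triangle of height MEC(x_m).
DWL = ½ × 5.9238 × 30.5077 = 90.3608.

DWL = $90.361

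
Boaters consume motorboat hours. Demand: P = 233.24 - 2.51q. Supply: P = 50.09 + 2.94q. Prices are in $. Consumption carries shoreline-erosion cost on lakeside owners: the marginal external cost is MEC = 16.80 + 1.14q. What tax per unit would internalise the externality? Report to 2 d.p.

tax = $45.58 per unit

Social marginal benefit = demand − MEC = 216.44 - 3.65q.
Set SMB = MC: 216.44 - 3.65q = 50.09 + 2.94q → q* = 25.2428.
The Pigouvian tax equals MEC at q*: 16.80 + 1.14×25.2428 = 45.5768.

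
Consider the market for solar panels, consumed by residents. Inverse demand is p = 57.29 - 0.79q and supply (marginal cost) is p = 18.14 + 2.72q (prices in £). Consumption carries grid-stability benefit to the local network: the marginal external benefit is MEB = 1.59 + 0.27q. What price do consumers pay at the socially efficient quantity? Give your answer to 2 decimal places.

Social marginal benefit = demand + MEB = 58.88 - 0.52q.
Set SMB = MC: 58.88 - 0.52q = 18.14 + 2.72q → q* = 12.5741.
Consumer price on the demand curve at q*: 57.29 − 0.79×12.5741 = 47.3565.

P = £47.36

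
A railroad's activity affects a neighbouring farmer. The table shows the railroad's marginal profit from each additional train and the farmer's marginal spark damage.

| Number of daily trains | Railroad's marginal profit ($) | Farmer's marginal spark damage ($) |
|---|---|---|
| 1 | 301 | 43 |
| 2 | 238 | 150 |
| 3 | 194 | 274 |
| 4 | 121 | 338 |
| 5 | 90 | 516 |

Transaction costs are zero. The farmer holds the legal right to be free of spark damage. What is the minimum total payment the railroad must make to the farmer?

$193

Efficient level: marginal profit ≥ marginal spark damage through level 2, so k* = 2.
With the farmer holding the right, the railroad must at least compensate total damage at k*: 43 + 150 = 193.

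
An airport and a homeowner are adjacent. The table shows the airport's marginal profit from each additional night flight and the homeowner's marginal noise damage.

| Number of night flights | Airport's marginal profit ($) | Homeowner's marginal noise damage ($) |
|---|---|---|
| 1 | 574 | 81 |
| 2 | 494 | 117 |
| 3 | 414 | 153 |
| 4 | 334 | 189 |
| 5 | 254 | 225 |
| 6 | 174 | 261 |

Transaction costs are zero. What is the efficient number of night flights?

Bargaining reaches the level where marginal profit last exceeds marginal noise damage.
That holds through level 5 (254 ≥ 225) but not at 6 (174 < 261).

5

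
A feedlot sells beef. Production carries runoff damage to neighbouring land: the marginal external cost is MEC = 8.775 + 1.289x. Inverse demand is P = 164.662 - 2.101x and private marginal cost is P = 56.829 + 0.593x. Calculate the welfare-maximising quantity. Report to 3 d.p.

Social marginal cost = private MC + MEC = 65.604 + 1.882x.
Set SMC = demand: 65.604 + 1.882x = 164.662 - 2.101x → x* = 24.8702.

x* = 24.870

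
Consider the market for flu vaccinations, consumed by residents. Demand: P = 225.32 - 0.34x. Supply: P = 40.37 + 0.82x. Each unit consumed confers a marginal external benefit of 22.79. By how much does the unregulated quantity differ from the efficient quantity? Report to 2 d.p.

19.65 units

Market equilibrium (private): 40.37 + 0.82x = 225.32 - 0.34x → x_m = 159.4397.
Social marginal benefit = demand + MEB = 248.11 - 0.34x.
Set SMB = MC: 248.11 - 0.34x = 40.37 + 0.82x → x* = 179.0862.
Gap = |159.4397 − 179.0862| = 19.6465.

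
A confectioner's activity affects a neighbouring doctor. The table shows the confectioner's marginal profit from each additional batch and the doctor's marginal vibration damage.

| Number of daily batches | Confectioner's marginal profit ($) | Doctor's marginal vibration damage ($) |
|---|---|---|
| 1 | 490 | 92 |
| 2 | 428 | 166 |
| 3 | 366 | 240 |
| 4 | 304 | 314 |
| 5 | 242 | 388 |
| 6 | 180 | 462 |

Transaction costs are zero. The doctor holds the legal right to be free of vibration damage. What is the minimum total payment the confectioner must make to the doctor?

Efficient level: marginal profit ≥ marginal vibration damage through level 3, so k* = 3.
With the doctor holding the right, the confectioner must at least compensate total damage at k*: 92 + 166 + 240 = 498.

$498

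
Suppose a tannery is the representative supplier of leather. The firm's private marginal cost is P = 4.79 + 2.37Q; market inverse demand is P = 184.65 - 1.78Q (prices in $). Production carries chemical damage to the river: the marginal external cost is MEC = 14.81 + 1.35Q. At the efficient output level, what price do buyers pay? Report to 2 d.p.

P = $131.23

Social marginal cost = private MC + MEC = 19.60 + 3.72Q.
Set SMC = demand: 19.60 + 3.72Q = 184.65 - 1.78Q → Q* = 30.0091.
Consumer price on the demand curve at Q*: 184.65 − 1.78×30.0091 = 131.2338.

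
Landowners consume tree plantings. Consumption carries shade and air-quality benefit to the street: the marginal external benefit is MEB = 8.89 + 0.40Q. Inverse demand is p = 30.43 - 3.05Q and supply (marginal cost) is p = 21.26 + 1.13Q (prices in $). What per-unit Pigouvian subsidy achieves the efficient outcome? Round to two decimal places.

subsidy = $10.80 per unit

Social marginal benefit = demand + MEB = 39.32 - 2.65Q.
Set SMB = MC: 39.32 - 2.65Q = 21.26 + 1.13Q → Q* = 4.7778.
The Pigouvian subsidy equals MEB at Q*: 8.89 + 0.40×4.7778 = 10.8011.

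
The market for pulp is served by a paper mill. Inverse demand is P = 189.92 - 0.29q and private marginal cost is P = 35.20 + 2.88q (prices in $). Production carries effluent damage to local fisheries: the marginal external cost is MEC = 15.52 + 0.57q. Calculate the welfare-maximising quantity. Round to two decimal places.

Social marginal cost = private MC + MEC = 50.72 + 3.45q.
Set SMC = demand: 50.72 + 3.45q = 189.92 - 0.29q → q* = 37.2193.

q* = 37.22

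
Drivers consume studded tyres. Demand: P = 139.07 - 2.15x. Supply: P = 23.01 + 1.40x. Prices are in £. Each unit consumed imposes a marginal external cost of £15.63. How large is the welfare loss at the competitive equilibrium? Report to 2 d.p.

DWL = £34.41

Market equilibrium (private): 23.01 + 1.40x = 139.07 - 2.15x → x_m = 32.6930.
Social marginal benefit = demand − MEC = 123.44 - 2.15x.
Set SMB = MC: 123.44 - 2.15x = 23.01 + 1.40x → x* = 28.2901.
Between x* and x_m the wedge MC − SMB runs linearly from 0 to MEC(x_m), so the loss is a triangle.
DWL = ½ × 4.4029 × 15.6300 = 34.4087.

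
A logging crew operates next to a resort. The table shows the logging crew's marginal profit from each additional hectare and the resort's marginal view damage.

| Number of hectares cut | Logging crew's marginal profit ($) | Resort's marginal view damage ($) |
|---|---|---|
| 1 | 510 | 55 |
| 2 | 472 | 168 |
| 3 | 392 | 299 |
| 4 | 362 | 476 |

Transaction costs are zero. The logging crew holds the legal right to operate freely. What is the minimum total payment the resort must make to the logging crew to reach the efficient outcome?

Left alone the logging crew would choose level 4 (marginal profit stays positive).
Efficient level: k* = 3 (marginal profit ≥ marginal view damage through 3).
The resort must at least cover the logging crew's forgone profit from cutting 4→3: 362 = 362.

$362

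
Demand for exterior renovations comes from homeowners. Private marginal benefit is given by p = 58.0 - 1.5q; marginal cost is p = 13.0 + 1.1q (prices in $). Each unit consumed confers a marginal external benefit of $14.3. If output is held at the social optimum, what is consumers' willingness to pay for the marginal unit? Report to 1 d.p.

P = $23.8

Social marginal benefit = demand + MEB = 72.3 - 1.5q.
Set SMB = MC: 72.3 - 1.5q = 13.0 + 1.1q → q* = 22.8077.
Consumer price on the demand curve at q*: 58.0 − 1.5×22.8077 = 23.7885.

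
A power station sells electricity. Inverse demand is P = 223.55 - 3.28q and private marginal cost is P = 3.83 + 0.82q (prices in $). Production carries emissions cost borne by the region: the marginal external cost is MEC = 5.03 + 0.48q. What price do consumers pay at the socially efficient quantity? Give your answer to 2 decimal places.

P = $69.80

Social marginal cost = private MC + MEC = 8.86 + 1.30q.
Set SMC = demand: 8.86 + 1.30q = 223.55 - 3.28q → q* = 46.8755.
Consumer price on the demand curve at q*: 223.55 − 3.28×46.8755 = 69.7984.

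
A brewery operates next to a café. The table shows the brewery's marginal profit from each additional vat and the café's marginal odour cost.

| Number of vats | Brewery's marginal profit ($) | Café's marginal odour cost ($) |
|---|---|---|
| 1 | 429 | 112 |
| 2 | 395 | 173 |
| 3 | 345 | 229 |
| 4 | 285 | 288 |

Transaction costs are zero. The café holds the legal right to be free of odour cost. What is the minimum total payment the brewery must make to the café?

$514

Efficient level: marginal profit ≥ marginal odour cost through level 3, so k* = 3.
With the café holding the right, the brewery must at least compensate total damage at k*: 112 + 173 + 229 = 514.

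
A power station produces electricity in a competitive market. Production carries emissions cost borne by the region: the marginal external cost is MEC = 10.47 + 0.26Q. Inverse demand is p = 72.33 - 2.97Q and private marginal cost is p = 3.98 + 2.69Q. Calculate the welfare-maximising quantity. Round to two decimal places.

Q* = 9.78

Social marginal cost = private MC + MEC = 14.45 + 2.95Q.
Set SMC = demand: 14.45 + 2.95Q = 72.33 - 2.97Q → Q* = 9.7770.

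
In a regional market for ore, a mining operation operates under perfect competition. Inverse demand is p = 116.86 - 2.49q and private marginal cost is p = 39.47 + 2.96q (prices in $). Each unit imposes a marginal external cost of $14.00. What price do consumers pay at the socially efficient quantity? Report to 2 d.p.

P = $87.90

Social marginal cost = private MC + MEC = 53.47 + 2.96q.
Set SMC = demand: 53.47 + 2.96q = 116.86 - 2.49q → q* = 11.6312.
Consumer price on the demand curve at q*: 116.86 − 2.49×11.6312 = 87.8983.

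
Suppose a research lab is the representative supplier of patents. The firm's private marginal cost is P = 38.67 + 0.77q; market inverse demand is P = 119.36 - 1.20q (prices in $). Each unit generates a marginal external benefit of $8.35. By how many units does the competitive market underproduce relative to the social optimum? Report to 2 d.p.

4.24 units

Market equilibrium (private): 38.67 + 0.77q = 119.36 - 1.20q → q_m = 40.9594.
Social marginal cost = private MC − MEB = 30.32 + 0.77q.
Set SMC = demand: 30.32 + 0.77q = 119.36 - 1.20q → q* = 45.1980.
Gap = |40.9594 − 45.1980| = 4.2386.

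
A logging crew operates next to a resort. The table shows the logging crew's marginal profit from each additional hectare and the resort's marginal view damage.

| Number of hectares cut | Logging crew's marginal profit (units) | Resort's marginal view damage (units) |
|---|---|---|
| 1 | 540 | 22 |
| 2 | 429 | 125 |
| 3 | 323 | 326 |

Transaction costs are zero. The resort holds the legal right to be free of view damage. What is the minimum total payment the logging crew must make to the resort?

147

Efficient level: marginal profit ≥ marginal view damage through level 2, so k* = 2.
With the resort holding the right, the logging crew must at least compensate total damage at k*: 22 + 125 = 147.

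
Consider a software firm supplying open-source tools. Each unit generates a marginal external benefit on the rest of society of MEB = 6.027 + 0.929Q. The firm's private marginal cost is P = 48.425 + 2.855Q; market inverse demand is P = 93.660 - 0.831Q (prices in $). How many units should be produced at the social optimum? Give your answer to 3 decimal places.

Q* = 18.593

Social marginal cost = private MC − MEB = 42.398 + 1.926Q.
Set SMC = demand: 42.398 + 1.926Q = 93.660 - 0.831Q → Q* = 18.5934.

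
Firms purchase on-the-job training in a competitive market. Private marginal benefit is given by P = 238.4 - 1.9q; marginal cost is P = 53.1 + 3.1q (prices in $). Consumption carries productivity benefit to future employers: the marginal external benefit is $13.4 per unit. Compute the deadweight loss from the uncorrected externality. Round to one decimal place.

DWL = $18.0

Market equilibrium (private): 53.1 + 3.1q = 238.4 - 1.9q → q_m = 37.0600.
Social marginal benefit = demand + MEB = 251.8 - 1.9q.
Set SMB = MC: 251.8 - 1.9q = 53.1 + 3.1q → q* = 39.7400.
Height of the DWL triangle at q_m is SMB(q_m) − MC(q_m) = MEB(q_m) = 13.4000.
DWL = ½ × 2.6800 × 13.4000 = 17.9560.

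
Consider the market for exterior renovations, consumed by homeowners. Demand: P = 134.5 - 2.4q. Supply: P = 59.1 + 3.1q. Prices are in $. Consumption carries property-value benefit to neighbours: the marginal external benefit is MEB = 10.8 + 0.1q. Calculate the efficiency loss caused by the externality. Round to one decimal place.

DWL = $13.7

Market equilibrium (private): 59.1 + 3.1q = 134.5 - 2.4q → q_m = 13.7091.
Social marginal benefit = demand + MEB = 145.3 - 2.3q.
Set SMB = MC: 145.3 - 2.3q = 59.1 + 3.1q → q* = 15.9630.
Height of the DWL triangle at q_m is SMB(q_m) − MC(q_m) = MEB(q_m) = 12.1709.
DWL = ½ × 2.2539 × 12.1709 = 13.7160.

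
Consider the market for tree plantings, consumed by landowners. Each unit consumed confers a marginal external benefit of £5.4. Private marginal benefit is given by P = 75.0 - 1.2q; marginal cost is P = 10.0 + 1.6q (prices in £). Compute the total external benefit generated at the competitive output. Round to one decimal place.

Market equilibrium (private): 10.0 + 1.6q = 75.0 - 1.2q → q_m = 23.2143.
Total external benefit = MEB × q_m = 5.4 × 23.2143 = 125.3572.

£125.4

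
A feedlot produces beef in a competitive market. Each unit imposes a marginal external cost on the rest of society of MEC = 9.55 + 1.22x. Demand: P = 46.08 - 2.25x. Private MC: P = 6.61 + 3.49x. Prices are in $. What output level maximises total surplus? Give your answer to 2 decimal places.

Social marginal cost = private MC + MEC = 16.16 + 4.71x.
Set SMC = demand: 16.16 + 4.71x = 46.08 - 2.25x → x* = 4.2989.

x* = 4.30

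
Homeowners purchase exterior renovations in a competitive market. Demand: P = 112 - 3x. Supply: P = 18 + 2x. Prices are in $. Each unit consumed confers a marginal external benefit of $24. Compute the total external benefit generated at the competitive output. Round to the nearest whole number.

$451

Market equilibrium (private): 18 + 2x = 112 - 3x → x_m = 18.8000.
Total external benefit = MEB × x_m = 24 × 18.8000 = 451.2000.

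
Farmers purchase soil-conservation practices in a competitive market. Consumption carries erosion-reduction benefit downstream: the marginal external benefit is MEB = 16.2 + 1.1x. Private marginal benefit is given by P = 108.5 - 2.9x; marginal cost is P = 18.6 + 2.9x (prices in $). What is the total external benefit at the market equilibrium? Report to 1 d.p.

$383.2

Market equilibrium (private): 18.6 + 2.9x = 108.5 - 2.9x → x_m = 15.5000.
Total external benefit = ∫₀^{x_m} (16.2 + 1.1x) dx = 16.2×15.5000 + ½×1.1×15.5000² = 383.2375.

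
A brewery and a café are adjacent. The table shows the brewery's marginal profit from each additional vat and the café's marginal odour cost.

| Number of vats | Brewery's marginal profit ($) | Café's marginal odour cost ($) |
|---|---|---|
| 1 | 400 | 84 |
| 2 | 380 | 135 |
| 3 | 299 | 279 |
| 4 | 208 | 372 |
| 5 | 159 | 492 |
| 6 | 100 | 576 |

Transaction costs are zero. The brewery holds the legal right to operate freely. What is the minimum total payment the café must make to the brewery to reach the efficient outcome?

Left alone the brewery would choose level 6 (marginal profit stays positive).
Efficient level: k* = 3 (marginal profit ≥ marginal odour cost through 3).
The café must at least cover the brewery's forgone profit from cutting 6→3: 208 + 159 + 100 = 467.

$467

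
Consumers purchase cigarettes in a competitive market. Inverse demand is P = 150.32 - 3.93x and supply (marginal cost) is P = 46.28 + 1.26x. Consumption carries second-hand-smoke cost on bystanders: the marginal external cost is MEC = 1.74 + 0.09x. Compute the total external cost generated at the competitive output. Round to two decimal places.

Market equilibrium (private): 46.28 + 1.26x = 150.32 - 3.93x → x_m = 20.0462.
Total external cost = ∫₀^{x_m} (1.74 + 0.09x) dx = 1.74×20.0462 + ½×0.09×20.0462² = 52.9636.

52.96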